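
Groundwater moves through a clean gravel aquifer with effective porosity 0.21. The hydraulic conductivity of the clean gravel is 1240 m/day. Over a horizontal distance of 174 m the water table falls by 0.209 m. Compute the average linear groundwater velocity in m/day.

Hydraulic gradient i = Δh / L = 0.209 / 174 = 0.001201.
Darcy flux q = K · i = 1240 × 0.001201 = 1.489 m/day.
Seepage velocity v = q / n_e = 1.489 / 0.21 = 7.093 m/day.

7.09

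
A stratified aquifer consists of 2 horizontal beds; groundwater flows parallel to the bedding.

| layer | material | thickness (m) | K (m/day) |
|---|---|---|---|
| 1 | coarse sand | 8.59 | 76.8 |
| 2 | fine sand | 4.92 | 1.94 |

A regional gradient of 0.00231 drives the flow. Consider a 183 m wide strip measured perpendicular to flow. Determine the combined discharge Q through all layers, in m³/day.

283

Flow is parallel to layering, so each bed carries its own Darcy discharge and the transmissivities add.
Σ(K_i·b_i) = 76.8×8.59 + 1.94×4.92 = 669.3 m²/day.
Hydraulic gradient i = 0.00231.
Q = Σ(K_i·b_i) · W · i = 669.3 × 183 × 0.002310 = 282.9 m³/day.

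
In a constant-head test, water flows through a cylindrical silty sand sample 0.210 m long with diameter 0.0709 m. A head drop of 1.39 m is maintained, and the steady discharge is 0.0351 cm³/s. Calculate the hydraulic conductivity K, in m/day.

0.116

Cross-sectional area A = π·(d/2)² = π × (0.0709/2)² = 0.003948 m².
Convert discharge: 0.0351 cm³/s = 3.510e-08 m³/s.
Darcy's law rearranged: K = Q·L / (A·Δh) = 3.510e-08 × 0.210 / (0.003948 × 1.39) = 1.343e-06 m/s = 0.1160 m/day.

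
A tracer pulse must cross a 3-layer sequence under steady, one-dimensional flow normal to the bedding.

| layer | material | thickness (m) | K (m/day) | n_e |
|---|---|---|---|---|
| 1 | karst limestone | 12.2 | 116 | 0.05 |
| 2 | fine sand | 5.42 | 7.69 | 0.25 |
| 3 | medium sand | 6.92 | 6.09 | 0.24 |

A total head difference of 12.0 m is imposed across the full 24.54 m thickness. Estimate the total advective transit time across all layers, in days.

0.588

With flow normal to the layers, continuity requires the same specific discharge q through every layer.
Σ(b_i/K_i) = 12.2/116 + 5.42/7.69 + 6.92/6.09 = 1.946 d.
q = Δh / Σ(b_i/K_i) = 12.0 / 1.946 = 6.166 m/day.
In each layer the seepage velocity is v_i = q/n_i, so the layer transit time is t_i = b_i·n_i / q:
  layer 1 (karst limestone): t_1 = 12.2 × 0.05 / 6.166 = 0.09894 d
  layer 2 (fine sand): t_2 = 5.42 × 0.25 / 6.166 = 0.2198 d
  layer 3 (medium sand): t_3 = 6.92 × 0.24 / 6.166 = 0.2694 d
Total t = Σ t_i = 0.5881 days.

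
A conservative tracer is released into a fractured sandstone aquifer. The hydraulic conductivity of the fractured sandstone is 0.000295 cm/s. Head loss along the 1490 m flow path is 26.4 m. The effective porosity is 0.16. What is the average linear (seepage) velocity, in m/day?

Convert K: 0.000295 cm/s × 864 = 0.2549 m/day.
Hydraulic gradient i = Δh / L = 26.4 / 1490 = 0.01772.
Darcy flux q = K · i = 0.2549 × 0.01772 = 0.004516 m/day.
Seepage velocity v = q / n_e = 0.004516 / 0.16 = 0.02822 m/day.

0.0282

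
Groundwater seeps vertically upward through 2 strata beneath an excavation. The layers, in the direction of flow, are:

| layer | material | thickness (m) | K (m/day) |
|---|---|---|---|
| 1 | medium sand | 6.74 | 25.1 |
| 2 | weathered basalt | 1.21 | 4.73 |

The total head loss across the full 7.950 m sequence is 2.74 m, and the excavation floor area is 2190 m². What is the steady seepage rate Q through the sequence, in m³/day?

11400

Flow is perpendicular to layering, so the layers act in series and the equivalent K is the thickness-weighted harmonic mean.
Total thickness L = 6.74 + 1.21 = 7.950 m.
Σ(b_i/K_i) = 6.74/25.1 + 1.21/4.73 = 0.5243 d.
K_eq = L / Σ(b_i/K_i) = 7.950 / 0.5243 = 15.16 m/day.
Q = K_eq · A · (Δh/L) = 15.16 × 2190 × (2.74/7.950) = 11444 m³/day.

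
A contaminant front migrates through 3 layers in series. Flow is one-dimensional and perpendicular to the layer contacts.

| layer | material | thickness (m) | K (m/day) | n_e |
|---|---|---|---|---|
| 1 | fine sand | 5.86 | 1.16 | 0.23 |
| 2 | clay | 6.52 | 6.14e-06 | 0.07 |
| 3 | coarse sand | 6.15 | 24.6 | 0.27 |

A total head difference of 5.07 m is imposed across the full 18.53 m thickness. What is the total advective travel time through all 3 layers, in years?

With flow normal to the layers, continuity requires the same specific discharge q through every layer.
Σ(b_i/K_i) = 5.86/1.16 + 6.52/6.14e-06 + 6.15/24.6 = 1.062e+06 d.
q = Δh / Σ(b_i/K_i) = 5.07 / 1.062e+06 = 4.774e-06 m/day.
In each layer the seepage velocity is v_i = q/n_i, so the layer transit time is t_i = b_i·n_i / q:
  layer 1 (fine sand): t_1 = 5.86 × 0.23 / 4.774e-06 = 2.823e+05 d
  layer 2 (clay): t_2 = 6.52 × 0.07 / 4.774e-06 = 95591 d
  layer 3 (coarse sand): t_3 = 6.15 × 0.27 / 4.774e-06 = 3.478e+05 d
Total t = Σ t_i = 7.257e+05 days = 1987 years.

1990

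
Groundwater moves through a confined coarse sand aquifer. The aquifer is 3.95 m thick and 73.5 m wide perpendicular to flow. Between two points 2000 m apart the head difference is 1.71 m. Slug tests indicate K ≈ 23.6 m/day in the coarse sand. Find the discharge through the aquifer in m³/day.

Cross-sectional area A = 73.5 × 3.95 = 290.3 m².
Hydraulic gradient i = Δh / L = 1.71 / 2000 = 0.0008550.
Darcy's law: Q = K · A · i = 23.60 × 290.3 × 0.0008550 = 5.858 m³/day.

5.86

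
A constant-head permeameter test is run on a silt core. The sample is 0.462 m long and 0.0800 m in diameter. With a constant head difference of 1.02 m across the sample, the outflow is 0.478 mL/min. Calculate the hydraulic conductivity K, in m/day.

Cross-sectional area A = π·(d/2)² = π × (0.0800/2)² = 0.005027 m².
Convert discharge: 0.478 mL/min = 7.967e-09 m³/s.
Darcy's law rearranged: K = Q·L / (A·Δh) = 7.967e-09 × 0.462 / (0.005027 × 1.02) = 7.179e-07 m/s = 0.06202 m/day.

0.0620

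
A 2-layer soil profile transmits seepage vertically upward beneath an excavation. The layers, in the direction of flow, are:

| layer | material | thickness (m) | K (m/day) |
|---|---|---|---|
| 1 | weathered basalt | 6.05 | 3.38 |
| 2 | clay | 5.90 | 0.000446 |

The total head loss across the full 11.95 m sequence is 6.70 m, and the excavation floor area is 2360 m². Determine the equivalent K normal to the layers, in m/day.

Flow is perpendicular to layering, so the layers act in series and the equivalent K is the thickness-weighted harmonic mean.
Total thickness L = 6.05 + 5.90 = 11.95 m.
Σ(b_i/K_i) = 6.05/3.38 + 5.90/0.000446 = 13230 d.
K_eq = L / Σ(b_i/K_i) = 11.95 / 13230 = 0.0009032 m/day.

0.000903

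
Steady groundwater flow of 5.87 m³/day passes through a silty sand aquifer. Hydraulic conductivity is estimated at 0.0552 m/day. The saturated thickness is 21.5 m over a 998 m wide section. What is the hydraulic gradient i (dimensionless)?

0.00496

Cross-sectional area A = 998 × 21.5 = 21457 m².
From Q = K·A·i, i = Q / (K·A) = 5.87 / (0.05520 × 21457) = 0.004956.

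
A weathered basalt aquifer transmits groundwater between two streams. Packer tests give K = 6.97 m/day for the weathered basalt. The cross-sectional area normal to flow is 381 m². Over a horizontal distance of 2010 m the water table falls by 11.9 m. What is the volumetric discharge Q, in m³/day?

15.7

Hydraulic gradient i = Δh / L = 11.9 / 2010 = 0.005920.
Darcy's law: Q = K · A · i = 6.970 × 381.0 × 0.005920 = 15.72 m³/day.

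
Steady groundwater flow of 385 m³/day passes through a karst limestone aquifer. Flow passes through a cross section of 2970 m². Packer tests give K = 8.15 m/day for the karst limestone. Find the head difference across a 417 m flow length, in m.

6.63

From Q = K·A·i, i = Q / (K·A) = 385 / (8.150 × 2970) = 0.01591.
Head loss Δh = i · L = 0.01591 × 417 = 6.633 m.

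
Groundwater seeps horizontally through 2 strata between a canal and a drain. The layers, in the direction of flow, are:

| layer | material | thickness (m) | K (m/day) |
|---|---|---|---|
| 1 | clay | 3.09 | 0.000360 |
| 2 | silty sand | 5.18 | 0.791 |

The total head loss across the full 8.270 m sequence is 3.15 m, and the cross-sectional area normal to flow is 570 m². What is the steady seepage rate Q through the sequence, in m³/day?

Flow is perpendicular to layering, so the layers act in series and the equivalent K is the thickness-weighted harmonic mean.
Total thickness L = 3.09 + 5.18 = 8.270 m.
Σ(b_i/K_i) = 3.09/0.000360 + 5.18/0.791 = 8590 d.
K_eq = L / Σ(b_i/K_i) = 8.270 / 8590 = 0.0009628 m/day.
Q = K_eq · A · (Δh/L) = 0.0009628 × 570 × (3.15/8.270) = 0.2090 m³/day.

0.209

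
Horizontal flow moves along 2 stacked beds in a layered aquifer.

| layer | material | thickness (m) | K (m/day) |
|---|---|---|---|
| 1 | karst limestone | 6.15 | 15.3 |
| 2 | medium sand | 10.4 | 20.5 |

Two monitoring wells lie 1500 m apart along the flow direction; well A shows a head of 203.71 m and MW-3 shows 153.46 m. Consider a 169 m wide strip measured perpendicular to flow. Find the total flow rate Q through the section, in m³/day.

1740

Flow is parallel to layering, so each bed carries its own Darcy discharge and the transmissivities add.
Σ(K_i·b_i) = 15.3×6.15 + 20.5×10.4 = 307.3 m²/day.
Hydraulic gradient i = (203.71 − 153.46) / 1500 = 50.25 / 1500 = 0.03350.
Q = Σ(K_i·b_i) · W · i = 307.3 × 169 × 0.03350 = 1740 m³/day.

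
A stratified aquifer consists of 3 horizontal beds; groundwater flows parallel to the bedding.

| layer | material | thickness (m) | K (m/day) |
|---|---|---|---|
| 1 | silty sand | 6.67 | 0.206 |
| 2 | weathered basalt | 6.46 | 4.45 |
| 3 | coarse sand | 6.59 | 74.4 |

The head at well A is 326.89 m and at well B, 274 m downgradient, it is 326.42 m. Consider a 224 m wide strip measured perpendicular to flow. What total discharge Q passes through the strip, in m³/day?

Flow is parallel to layering, so each bed carries its own Darcy discharge and the transmissivities add.
Σ(K_i·b_i) = 0.206×6.67 + 4.45×6.46 + 74.4×6.59 = 520.4 m²/day.
Hydraulic gradient i = (326.89 − 326.42) / 274 = 0.47 / 274 = 0.001715.
Q = Σ(K_i·b_i) · W · i = 520.4 × 224 × 0.001715 = 200.0 m³/day.

200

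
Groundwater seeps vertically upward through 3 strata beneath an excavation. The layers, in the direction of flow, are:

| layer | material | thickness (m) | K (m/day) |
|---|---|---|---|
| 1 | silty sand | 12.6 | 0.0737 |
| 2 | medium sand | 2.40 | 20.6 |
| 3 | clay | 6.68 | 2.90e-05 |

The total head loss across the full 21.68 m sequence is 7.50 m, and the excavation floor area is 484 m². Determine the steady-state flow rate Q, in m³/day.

Flow is perpendicular to layering, so the layers act in series and the equivalent K is the thickness-weighted harmonic mean.
Total thickness L = 12.6 + 2.40 + 6.68 = 21.68 m.
Σ(b_i/K_i) = 12.6/0.0737 + 2.40/20.6 + 6.68/2.90e-05 = 2.305e+05 d.
K_eq = L / Σ(b_i/K_i) = 21.68 / 2.305e+05 = 9.405e-05 m/day.
Q = K_eq · A · (Δh/L) = 9.405e-05 × 484 × (7.50/21.68) = 0.01575 m³/day.

0.0157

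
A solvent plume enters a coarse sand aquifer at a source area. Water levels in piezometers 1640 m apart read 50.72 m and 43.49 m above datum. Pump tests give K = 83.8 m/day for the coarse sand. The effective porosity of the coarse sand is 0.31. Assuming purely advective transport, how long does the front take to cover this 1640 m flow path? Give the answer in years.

3.77

Hydraulic gradient i = (50.72 − 43.49) / 1640 = 7.23 / 1640 = 0.004409.
Darcy flux q = K · i = 83.80 × 0.004409 = 0.3694 m/day.
Seepage velocity v = q / n_e = 0.3694 / 0.31 = 1.192 m/day.
Travel time t = L / v = 1640 / 1.192 = 1376 days = 3.768 years.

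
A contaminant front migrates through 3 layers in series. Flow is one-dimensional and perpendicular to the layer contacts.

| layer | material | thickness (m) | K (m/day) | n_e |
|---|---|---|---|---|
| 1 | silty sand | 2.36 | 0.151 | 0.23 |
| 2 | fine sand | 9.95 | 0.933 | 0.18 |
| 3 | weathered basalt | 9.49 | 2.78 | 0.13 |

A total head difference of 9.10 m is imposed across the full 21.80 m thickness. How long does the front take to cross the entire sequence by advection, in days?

With flow normal to the layers, continuity requires the same specific discharge q through every layer.
Σ(b_i/K_i) = 2.36/0.151 + 9.95/0.933 + 9.49/2.78 = 29.71 d.
q = Δh / Σ(b_i/K_i) = 9.10 / 29.71 = 0.3063 m/day.
In each layer the seepage velocity is v_i = q/n_i, so the layer transit time is t_i = b_i·n_i / q:
  layer 1 (silty sand): t_1 = 2.36 × 0.23 / 0.3063 = 1.772 d
  layer 2 (fine sand): t_2 = 9.95 × 0.18 / 0.3063 = 5.847 d
  layer 3 (weathered basalt): t_3 = 9.49 × 0.13 / 0.3063 = 4.027 d
Total t = Σ t_i = 11.65 days.

11.6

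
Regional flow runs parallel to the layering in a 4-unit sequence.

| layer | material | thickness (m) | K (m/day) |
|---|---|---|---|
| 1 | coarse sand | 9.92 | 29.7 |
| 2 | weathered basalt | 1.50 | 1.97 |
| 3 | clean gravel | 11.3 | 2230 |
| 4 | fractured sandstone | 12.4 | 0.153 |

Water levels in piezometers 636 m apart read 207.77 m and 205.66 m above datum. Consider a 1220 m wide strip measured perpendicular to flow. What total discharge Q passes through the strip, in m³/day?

103000

Flow is parallel to layering, so each bed carries its own Darcy discharge and the transmissivities add.
Σ(K_i·b_i) = 29.7×9.92 + 1.97×1.50 + 2230×11.3 + 0.153×12.4 = 25498 m²/day.
Hydraulic gradient i = (207.77 − 205.66) / 636 = 2.11 / 636 = 0.003318.
Q = Σ(K_i·b_i) · W · i = 25498 × 1220 × 0.003318 = 1.032e+05 m³/day.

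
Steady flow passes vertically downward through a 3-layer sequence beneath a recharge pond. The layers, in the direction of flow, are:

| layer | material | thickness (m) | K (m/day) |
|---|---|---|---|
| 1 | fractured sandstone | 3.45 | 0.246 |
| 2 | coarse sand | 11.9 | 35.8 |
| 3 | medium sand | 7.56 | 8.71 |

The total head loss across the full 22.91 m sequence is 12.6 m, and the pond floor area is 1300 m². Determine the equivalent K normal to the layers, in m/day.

Flow is perpendicular to layering, so the layers act in series and the equivalent K is the thickness-weighted harmonic mean.
Total thickness L = 3.45 + 11.9 + 7.56 = 22.91 m.
Σ(b_i/K_i) = 3.45/0.246 + 11.9/35.8 + 7.56/8.71 = 15.22 d.
K_eq = L / Σ(b_i/K_i) = 22.91 / 15.22 = 1.505 m/day.

1.50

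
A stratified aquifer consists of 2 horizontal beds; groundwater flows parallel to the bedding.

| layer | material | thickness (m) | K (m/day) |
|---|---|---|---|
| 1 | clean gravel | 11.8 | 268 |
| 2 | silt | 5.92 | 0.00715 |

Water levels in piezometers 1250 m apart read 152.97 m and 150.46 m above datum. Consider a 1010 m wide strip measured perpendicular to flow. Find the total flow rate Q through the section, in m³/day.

Flow is parallel to layering, so each bed carries its own Darcy discharge and the transmissivities add.
Σ(K_i·b_i) = 268×11.8 + 0.00715×5.92 = 3162 m²/day.
Hydraulic gradient i = (152.97 − 150.46) / 1250 = 2.51 / 1250 = 0.002008.
Q = Σ(K_i·b_i) · W · i = 3162 × 1010 × 0.002008 = 6414 m³/day.

6410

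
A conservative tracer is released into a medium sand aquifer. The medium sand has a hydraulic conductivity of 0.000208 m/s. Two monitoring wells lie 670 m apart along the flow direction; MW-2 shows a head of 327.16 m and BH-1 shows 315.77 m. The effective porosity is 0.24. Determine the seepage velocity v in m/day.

1.27

Convert K: 0.000208 m/s × 86400 = 17.97 m/day.
Hydraulic gradient i = (327.16 − 315.77) / 670 = 11.39 / 670 = 0.01700.
Darcy flux q = K · i = 17.97 × 0.01700 = 0.3055 m/day.
Seepage velocity v = q / n_e = 0.3055 / 0.24 = 1.273 m/day.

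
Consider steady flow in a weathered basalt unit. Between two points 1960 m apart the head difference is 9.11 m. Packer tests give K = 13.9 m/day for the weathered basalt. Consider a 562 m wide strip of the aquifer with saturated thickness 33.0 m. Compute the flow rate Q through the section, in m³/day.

1200

Cross-sectional area A = 562 × 33.0 = 18546 m².
Hydraulic gradient i = Δh / L = 9.11 / 1960 = 0.004648.
Darcy's law: Q = K · A · i = 13.90 × 18546 × 0.004648 = 1198 m³/day.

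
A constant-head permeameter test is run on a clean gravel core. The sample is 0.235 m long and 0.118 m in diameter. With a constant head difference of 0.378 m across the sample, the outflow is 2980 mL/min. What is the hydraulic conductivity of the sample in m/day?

Cross-sectional area A = π·(d/2)² = π × (0.118/2)² = 0.01094 m².
Convert discharge: 2980 mL/min = 4.967e-05 m³/s.
Darcy's law rearranged: K = Q·L / (A·Δh) = 4.967e-05 × 0.235 / (0.01094 × 0.378) = 0.002823 m/s = 244.0 m/day.

244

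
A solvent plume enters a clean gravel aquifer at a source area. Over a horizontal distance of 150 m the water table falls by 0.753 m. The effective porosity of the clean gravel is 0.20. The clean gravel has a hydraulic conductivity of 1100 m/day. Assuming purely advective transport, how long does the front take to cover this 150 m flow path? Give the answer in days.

Hydraulic gradient i = Δh / L = 0.753 / 150 = 0.005020.
Darcy flux q = K · i = 1100 × 0.005020 = 5.522 m/day.
Seepage velocity v = q / n_e = 5.522 / 0.20 = 27.61 m/day.
Travel time t = L / v = 150 / 27.61 = 5.433 days.

5.43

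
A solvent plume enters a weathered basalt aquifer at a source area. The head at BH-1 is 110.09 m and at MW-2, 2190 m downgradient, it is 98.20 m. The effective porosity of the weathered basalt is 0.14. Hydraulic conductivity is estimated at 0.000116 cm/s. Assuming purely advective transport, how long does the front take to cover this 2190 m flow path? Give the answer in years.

1540

Convert K: 0.000116 cm/s × 864 = 0.1002 m/day.
Hydraulic gradient i = (110.09 − 98.20) / 2190 = 11.89 / 2190 = 0.005429.
Darcy flux q = K · i = 0.1002 × 0.005429 = 0.0005441 m/day.
Seepage velocity v = q / n_e = 0.0005441 / 0.14 = 0.003887 m/day.
Travel time t = L / v = 2190 / 0.003887 = 5.635e+05 days = 1543 years.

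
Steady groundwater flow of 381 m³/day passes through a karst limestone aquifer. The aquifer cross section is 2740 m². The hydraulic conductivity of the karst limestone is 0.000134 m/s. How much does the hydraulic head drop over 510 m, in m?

Convert K: 0.000134 m/s × 86400 = 11.58 m/day.
From Q = K·A·i, i = Q / (K·A) = 381 / (11.58 × 2740) = 0.01201.
Head loss Δh = i · L = 0.01201 × 510 = 6.125 m.

6.13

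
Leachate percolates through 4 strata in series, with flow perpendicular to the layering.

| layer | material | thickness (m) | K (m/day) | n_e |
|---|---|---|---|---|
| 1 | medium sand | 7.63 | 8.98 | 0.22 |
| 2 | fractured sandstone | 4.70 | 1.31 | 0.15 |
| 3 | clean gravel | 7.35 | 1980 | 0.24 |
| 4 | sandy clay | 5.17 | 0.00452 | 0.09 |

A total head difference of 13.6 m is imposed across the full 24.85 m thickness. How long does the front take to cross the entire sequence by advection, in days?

389

With flow normal to the layers, continuity requires the same specific discharge q through every layer.
Σ(b_i/K_i) = 7.63/8.98 + 4.70/1.31 + 7.35/1980 + 5.17/0.00452 = 1148 d.
q = Δh / Σ(b_i/K_i) = 13.6 / 1148 = 0.01184 m/day.
In each layer the seepage velocity is v_i = q/n_i, so the layer transit time is t_i = b_i·n_i / q:
  layer 1 (medium sand): t_1 = 7.63 × 0.22 / 0.01184 = 141.7 d
  layer 2 (fractured sandstone): t_2 = 4.70 × 0.15 / 0.01184 = 59.52 d
  layer 3 (clean gravel): t_3 = 7.35 × 0.24 / 0.01184 = 148.9 d
  layer 4 (sandy clay): t_4 = 5.17 × 0.09 / 0.01184 = 39.29 d
Total t = Σ t_i = 389.5 days.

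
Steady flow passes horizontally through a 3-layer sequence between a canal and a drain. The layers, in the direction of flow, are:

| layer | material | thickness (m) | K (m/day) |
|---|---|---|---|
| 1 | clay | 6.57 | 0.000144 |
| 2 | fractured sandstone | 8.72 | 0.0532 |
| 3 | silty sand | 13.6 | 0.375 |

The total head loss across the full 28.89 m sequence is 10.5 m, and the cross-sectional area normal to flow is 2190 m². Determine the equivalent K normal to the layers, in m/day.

0.000630

Flow is perpendicular to layering, so the layers act in series and the equivalent K is the thickness-weighted harmonic mean.
Total thickness L = 6.57 + 8.72 + 13.6 = 28.89 m.
Σ(b_i/K_i) = 6.57/0.000144 + 8.72/0.0532 + 13.6/0.375 = 45825 d.
K_eq = L / Σ(b_i/K_i) = 28.89 / 45825 = 0.0006304 m/day.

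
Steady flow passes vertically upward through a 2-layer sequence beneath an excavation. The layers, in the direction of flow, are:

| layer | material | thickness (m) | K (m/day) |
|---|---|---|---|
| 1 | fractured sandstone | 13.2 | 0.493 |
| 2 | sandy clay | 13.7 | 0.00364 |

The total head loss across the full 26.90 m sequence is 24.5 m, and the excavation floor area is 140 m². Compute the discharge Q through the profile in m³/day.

Flow is perpendicular to layering, so the layers act in series and the equivalent K is the thickness-weighted harmonic mean.
Total thickness L = 13.2 + 13.7 = 26.90 m.
Σ(b_i/K_i) = 13.2/0.493 + 13.7/0.00364 = 3791 d.
K_eq = L / Σ(b_i/K_i) = 26.90 / 3791 = 0.007097 m/day.
Q = K_eq · A · (Δh/L) = 0.007097 × 140 × (24.5/26.90) = 0.9049 m³/day.

0.905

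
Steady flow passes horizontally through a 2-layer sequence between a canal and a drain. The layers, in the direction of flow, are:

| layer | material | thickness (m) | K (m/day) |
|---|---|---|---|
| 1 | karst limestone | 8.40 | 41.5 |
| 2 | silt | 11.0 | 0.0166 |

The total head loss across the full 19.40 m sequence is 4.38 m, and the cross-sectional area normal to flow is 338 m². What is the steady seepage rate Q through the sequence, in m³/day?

2.23

Flow is perpendicular to layering, so the layers act in series and the equivalent K is the thickness-weighted harmonic mean.
Total thickness L = 8.40 + 11.0 = 19.40 m.
Σ(b_i/K_i) = 8.40/41.5 + 11.0/0.0166 = 662.9 d.
K_eq = L / Σ(b_i/K_i) = 19.40 / 662.9 = 0.02927 m/day.
Q = K_eq · A · (Δh/L) = 0.02927 × 338 × (4.38/19.40) = 2.233 m³/day.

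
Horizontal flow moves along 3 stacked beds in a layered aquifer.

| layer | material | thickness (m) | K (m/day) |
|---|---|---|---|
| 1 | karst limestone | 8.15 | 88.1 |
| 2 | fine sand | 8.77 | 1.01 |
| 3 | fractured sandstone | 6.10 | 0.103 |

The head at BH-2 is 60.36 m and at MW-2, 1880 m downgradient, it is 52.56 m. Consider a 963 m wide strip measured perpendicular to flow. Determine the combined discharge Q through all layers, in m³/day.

Flow is parallel to layering, so each bed carries its own Darcy discharge and the transmissivities add.
Σ(K_i·b_i) = 88.1×8.15 + 1.01×8.77 + 0.103×6.10 = 727.5 m²/day.
Hydraulic gradient i = (60.36 − 52.56) / 1880 = 7.8 / 1880 = 0.004149.
Q = Σ(K_i·b_i) · W · i = 727.5 × 963 × 0.004149 = 2907 m³/day.

2910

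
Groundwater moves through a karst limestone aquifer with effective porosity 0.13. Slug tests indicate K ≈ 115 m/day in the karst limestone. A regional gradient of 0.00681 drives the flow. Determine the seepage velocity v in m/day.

Hydraulic gradient i = 0.00681.
Darcy flux q = K · i = 115.0 × 0.006810 = 0.7832 m/day.
Seepage velocity v = q / n_e = 0.7832 / 0.13 = 6.024 m/day.

6.02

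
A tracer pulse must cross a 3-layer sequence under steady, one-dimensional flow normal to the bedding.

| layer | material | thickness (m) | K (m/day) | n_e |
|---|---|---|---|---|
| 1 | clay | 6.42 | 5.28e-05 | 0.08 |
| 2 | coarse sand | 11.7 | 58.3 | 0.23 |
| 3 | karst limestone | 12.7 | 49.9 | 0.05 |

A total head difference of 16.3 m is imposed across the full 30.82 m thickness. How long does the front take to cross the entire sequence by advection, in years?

With flow normal to the layers, continuity requires the same specific discharge q through every layer.
Σ(b_i/K_i) = 6.42/5.28e-05 + 11.7/58.3 + 12.7/49.9 = 1.216e+05 d.
q = Δh / Σ(b_i/K_i) = 16.3 / 1.216e+05 = 0.0001341 m/day.
In each layer the seepage velocity is v_i = q/n_i, so the layer transit time is t_i = b_i·n_i / q:
  layer 1 (clay): t_1 = 6.42 × 0.08 / 0.0001341 = 3831 d
  layer 2 (coarse sand): t_2 = 11.7 × 0.23 / 0.0001341 = 20074 d
  layer 3 (karst limestone): t_3 = 12.7 × 0.05 / 0.0001341 = 4737 d
Total t = Σ t_i = 28642 days = 78.42 years.

78.4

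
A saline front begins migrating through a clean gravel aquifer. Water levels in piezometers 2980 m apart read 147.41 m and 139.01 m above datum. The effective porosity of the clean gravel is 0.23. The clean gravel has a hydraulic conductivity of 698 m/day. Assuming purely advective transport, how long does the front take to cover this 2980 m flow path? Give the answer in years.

0.954

Hydraulic gradient i = (147.41 − 139.01) / 2980 = 8.4 / 2980 = 0.002819.
Darcy flux q = K · i = 698.0 × 0.002819 = 1.968 m/day.
Seepage velocity v = q / n_e = 1.968 / 0.23 = 8.554 m/day.
Travel time t = L / v = 2980 / 8.554 = 348.4 days = 0.9538 years.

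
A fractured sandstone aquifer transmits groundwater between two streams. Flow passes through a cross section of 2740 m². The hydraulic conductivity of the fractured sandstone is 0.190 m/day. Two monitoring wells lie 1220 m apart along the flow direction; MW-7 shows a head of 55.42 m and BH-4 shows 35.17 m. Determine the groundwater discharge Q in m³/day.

8.64

Hydraulic gradient i = (55.42 − 35.17) / 1220 = 20.25 / 1220 = 0.01660.
Darcy's law: Q = K · A · i = 0.1900 × 2740 × 0.01660 = 8.641 m³/day.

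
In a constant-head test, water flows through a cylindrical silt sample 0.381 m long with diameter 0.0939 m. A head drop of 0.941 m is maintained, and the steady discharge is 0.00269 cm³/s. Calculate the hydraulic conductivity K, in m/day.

Cross-sectional area A = π·(d/2)² = π × (0.0939/2)² = 0.006925 m².
Convert discharge: 0.00269 cm³/s = 2.690e-09 m³/s.
Darcy's law rearranged: K = Q·L / (A·Δh) = 2.690e-09 × 0.381 / (0.006925 × 0.941) = 1.573e-07 m/s = 0.01359 m/day.

0.0136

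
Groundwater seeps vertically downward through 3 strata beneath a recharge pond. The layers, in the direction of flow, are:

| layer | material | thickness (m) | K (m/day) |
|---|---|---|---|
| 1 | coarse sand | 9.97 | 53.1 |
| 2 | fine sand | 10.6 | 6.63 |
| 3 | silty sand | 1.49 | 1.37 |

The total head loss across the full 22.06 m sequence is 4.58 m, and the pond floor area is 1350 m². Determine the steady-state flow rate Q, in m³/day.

2150

Flow is perpendicular to layering, so the layers act in series and the equivalent K is the thickness-weighted harmonic mean.
Total thickness L = 9.97 + 10.6 + 1.49 = 22.06 m.
Σ(b_i/K_i) = 9.97/53.1 + 10.6/6.63 + 1.49/1.37 = 2.874 d.
K_eq = L / Σ(b_i/K_i) = 22.06 / 2.874 = 7.675 m/day.
Q = K_eq · A · (Δh/L) = 7.675 × 1350 × (4.58/22.06) = 2151 m³/day.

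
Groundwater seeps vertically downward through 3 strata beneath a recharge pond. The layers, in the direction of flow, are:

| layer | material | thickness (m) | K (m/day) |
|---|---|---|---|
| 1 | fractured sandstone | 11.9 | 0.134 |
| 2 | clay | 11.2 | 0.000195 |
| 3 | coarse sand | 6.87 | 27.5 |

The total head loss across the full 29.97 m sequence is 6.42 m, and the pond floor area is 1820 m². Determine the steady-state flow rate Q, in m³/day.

Flow is perpendicular to layering, so the layers act in series and the equivalent K is the thickness-weighted harmonic mean.
Total thickness L = 11.9 + 11.2 + 6.87 = 29.97 m.
Σ(b_i/K_i) = 11.9/0.134 + 11.2/0.000195 + 6.87/27.5 = 57525 d.
K_eq = L / Σ(b_i/K_i) = 29.97 / 57525 = 0.0005210 m/day.
Q = K_eq · A · (Δh/L) = 0.0005210 × 1820 × (6.42/29.97) = 0.2031 m³/day.

0.203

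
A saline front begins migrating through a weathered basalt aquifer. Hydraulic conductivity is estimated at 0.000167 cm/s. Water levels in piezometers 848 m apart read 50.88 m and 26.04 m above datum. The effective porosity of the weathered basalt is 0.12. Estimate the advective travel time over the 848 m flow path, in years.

Convert K: 0.000167 cm/s × 864 = 0.1443 m/day.
Hydraulic gradient i = (50.88 − 26.04) / 848 = 24.84 / 848 = 0.02929.
Darcy flux q = K · i = 0.1443 × 0.02929 = 0.004227 m/day.
Seepage velocity v = q / n_e = 0.004227 / 0.12 = 0.03522 m/day.
Travel time t = L / v = 848 / 0.03522 = 24076 days = 65.92 years.

65.9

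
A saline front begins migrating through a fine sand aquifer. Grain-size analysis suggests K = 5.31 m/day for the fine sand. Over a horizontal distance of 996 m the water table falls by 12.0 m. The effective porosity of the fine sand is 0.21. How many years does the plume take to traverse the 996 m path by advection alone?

8.95

Hydraulic gradient i = Δh / L = 12.0 / 996 = 0.01205.
Darcy flux q = K · i = 5.310 × 0.01205 = 0.06398 m/day.
Seepage velocity v = q / n_e = 0.06398 / 0.21 = 0.3046 m/day.
Travel time t = L / v = 996 / 0.3046 = 3269 days = 8.951 years.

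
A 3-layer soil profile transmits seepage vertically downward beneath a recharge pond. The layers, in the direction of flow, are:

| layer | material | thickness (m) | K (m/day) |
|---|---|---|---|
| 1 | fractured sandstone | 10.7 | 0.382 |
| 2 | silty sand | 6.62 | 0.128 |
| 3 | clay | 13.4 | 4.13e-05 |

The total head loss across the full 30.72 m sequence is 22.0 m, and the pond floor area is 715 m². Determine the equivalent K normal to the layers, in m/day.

Flow is perpendicular to layering, so the layers act in series and the equivalent K is the thickness-weighted harmonic mean.
Total thickness L = 10.7 + 6.62 + 13.4 = 30.72 m.
Σ(b_i/K_i) = 10.7/0.382 + 6.62/0.128 + 13.4/4.13e-05 = 3.245e+05 d.
K_eq = L / Σ(b_i/K_i) = 30.72 / 3.245e+05 = 9.466e-05 m/day.

9.47e-05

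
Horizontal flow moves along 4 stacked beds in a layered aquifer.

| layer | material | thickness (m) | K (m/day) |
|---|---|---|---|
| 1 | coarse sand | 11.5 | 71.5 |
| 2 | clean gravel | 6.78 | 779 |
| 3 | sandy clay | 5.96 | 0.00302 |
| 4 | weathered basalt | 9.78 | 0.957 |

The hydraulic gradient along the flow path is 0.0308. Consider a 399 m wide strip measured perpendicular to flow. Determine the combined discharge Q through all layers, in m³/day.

Flow is parallel to layering, so each bed carries its own Darcy discharge and the transmissivities add.
Σ(K_i·b_i) = 71.5×11.5 + 779×6.78 + 0.00302×5.96 + 0.957×9.78 = 6113 m²/day.
Hydraulic gradient i = 0.0308.
Q = Σ(K_i·b_i) · W · i = 6113 × 399 × 0.03080 = 75127 m³/day.

75100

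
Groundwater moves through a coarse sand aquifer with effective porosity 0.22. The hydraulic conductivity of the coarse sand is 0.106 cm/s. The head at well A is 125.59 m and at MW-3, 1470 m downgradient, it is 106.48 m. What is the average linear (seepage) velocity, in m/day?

Convert K: 0.106 cm/s × 864 = 91.58 m/day.
Hydraulic gradient i = (125.59 − 106.48) / 1470 = 19.11 / 1470 = 0.01300.
Darcy flux q = K · i = 91.58 × 0.01300 = 1.191 m/day.
Seepage velocity v = q / n_e = 1.191 / 0.22 = 5.412 m/day.

5.41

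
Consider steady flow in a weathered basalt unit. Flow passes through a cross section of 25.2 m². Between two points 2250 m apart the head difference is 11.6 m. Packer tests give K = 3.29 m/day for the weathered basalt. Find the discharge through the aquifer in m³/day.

Hydraulic gradient i = Δh / L = 11.6 / 2250 = 0.005156.
Darcy's law: Q = K · A · i = 3.290 × 25.20 × 0.005156 = 0.4274 m³/day.

0.427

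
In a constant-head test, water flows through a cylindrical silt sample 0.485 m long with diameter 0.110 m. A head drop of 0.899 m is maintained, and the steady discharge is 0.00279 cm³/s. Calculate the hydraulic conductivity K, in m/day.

0.0137

Cross-sectional area A = π·(d/2)² = π × (0.110/2)² = 0.009503 m².
Convert discharge: 0.00279 cm³/s = 2.790e-09 m³/s.
Darcy's law rearranged: K = Q·L / (A·Δh) = 2.790e-09 × 0.485 / (0.009503 × 0.899) = 1.584e-07 m/s = 0.01368 m/day.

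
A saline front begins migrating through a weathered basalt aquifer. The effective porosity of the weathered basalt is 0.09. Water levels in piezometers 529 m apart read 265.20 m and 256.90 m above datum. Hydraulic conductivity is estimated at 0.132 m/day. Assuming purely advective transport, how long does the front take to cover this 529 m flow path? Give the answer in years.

Hydraulic gradient i = (265.20 − 256.90) / 529 = 8.3 / 529 = 0.01569.
Darcy flux q = K · i = 0.1320 × 0.01569 = 0.002071 m/day.
Seepage velocity v = q / n_e = 0.002071 / 0.09 = 0.02301 m/day.
Travel time t = L / v = 529 / 0.02301 = 22988 days = 62.94 years.

62.9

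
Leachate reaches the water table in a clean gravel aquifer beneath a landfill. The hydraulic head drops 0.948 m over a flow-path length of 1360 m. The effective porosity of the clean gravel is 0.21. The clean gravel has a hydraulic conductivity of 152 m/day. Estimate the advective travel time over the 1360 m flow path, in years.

7.38

Hydraulic gradient i = Δh / L = 0.948 / 1360 = 0.0006971.
Darcy flux q = K · i = 152.0 × 0.0006971 = 0.1060 m/day.
Seepage velocity v = q / n_e = 0.1060 / 0.21 = 0.5045 m/day.
Travel time t = L / v = 1360 / 0.5045 = 2696 days = 7.380 years.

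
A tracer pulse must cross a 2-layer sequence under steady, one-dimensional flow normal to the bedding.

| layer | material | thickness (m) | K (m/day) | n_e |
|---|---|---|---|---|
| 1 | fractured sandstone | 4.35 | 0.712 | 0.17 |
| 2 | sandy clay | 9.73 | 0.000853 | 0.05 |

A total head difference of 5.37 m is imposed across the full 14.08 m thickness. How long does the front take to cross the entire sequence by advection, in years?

With flow normal to the layers, continuity requires the same specific discharge q through every layer.
Σ(b_i/K_i) = 4.35/0.712 + 9.73/0.000853 = 11413 d.
q = Δh / Σ(b_i/K_i) = 5.37 / 11413 = 0.0004705 m/day.
In each layer the seepage velocity is v_i = q/n_i, so the layer transit time is t_i = b_i·n_i / q:
  layer 1 (fractured sandstone): t_1 = 4.35 × 0.17 / 0.0004705 = 1572 d
  layer 2 (sandy clay): t_2 = 9.73 × 0.05 / 0.0004705 = 1034 d
Total t = Σ t_i = 2606 days = 7.134 years.

7.13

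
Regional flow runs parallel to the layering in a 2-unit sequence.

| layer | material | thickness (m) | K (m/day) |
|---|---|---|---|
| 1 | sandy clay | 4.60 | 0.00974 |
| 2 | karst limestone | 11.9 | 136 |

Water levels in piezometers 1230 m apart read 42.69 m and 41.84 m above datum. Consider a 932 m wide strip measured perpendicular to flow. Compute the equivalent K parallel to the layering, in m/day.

Flow is parallel to layering, so each bed carries its own Darcy discharge and the transmissivities add.
Σ(K_i·b_i) = 0.00974×4.60 + 136×11.9 = 1618 m²/day.
Total thickness b = 16.50 m, so K_eq = Σ(K_i·b_i)/b = 98.09 m/day.

98.1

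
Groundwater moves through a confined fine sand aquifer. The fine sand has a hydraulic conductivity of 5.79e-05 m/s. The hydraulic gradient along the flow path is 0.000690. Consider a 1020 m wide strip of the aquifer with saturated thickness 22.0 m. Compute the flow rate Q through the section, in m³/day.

77.5

Convert K: 5.79e-05 m/s × 86400 = 5.003 m/day.
Cross-sectional area A = 1020 × 22.0 = 22440 m².
Hydraulic gradient i = 0.000690.
Darcy's law: Q = K · A · i = 5.003 × 22440 × 0.0006900 = 77.46 m³/day.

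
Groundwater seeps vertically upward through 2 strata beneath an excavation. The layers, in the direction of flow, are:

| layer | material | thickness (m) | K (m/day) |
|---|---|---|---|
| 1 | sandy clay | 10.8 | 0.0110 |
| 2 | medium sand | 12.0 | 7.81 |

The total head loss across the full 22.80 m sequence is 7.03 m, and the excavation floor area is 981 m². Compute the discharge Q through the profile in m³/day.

7.01

Flow is perpendicular to layering, so the layers act in series and the equivalent K is the thickness-weighted harmonic mean.
Total thickness L = 10.8 + 12.0 = 22.80 m.
Σ(b_i/K_i) = 10.8/0.0110 + 12.0/7.81 = 983.4 d.
K_eq = L / Σ(b_i/K_i) = 22.80 / 983.4 = 0.02319 m/day.
Q = K_eq · A · (Δh/L) = 0.02319 × 981 × (7.03/22.80) = 7.013 m³/day.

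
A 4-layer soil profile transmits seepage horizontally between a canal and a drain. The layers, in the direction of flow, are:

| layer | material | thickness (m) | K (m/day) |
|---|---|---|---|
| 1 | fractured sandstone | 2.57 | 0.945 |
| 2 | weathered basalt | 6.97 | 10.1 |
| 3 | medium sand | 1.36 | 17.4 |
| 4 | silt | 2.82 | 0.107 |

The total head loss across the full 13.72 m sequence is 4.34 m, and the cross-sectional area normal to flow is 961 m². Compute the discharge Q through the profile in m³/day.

Flow is perpendicular to layering, so the layers act in series and the equivalent K is the thickness-weighted harmonic mean.
Total thickness L = 2.57 + 6.97 + 1.36 + 2.82 = 13.72 m.
Σ(b_i/K_i) = 2.57/0.945 + 6.97/10.1 + 1.36/17.4 + 2.82/0.107 = 29.84 d.
K_eq = L / Σ(b_i/K_i) = 13.72 / 29.84 = 0.4597 m/day.
Q = K_eq · A · (Δh/L) = 0.4597 × 961 × (4.34/13.72) = 139.8 m³/day.

140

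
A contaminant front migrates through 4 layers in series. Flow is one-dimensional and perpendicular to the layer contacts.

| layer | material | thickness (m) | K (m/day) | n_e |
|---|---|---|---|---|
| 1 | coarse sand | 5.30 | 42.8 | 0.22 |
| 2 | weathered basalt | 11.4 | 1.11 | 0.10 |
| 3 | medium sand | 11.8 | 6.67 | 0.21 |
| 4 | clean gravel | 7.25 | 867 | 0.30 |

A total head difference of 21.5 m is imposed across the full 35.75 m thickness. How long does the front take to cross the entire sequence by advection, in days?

3.94

With flow normal to the layers, continuity requires the same specific discharge q through every layer.
Σ(b_i/K_i) = 5.30/42.8 + 11.4/1.11 + 11.8/6.67 + 7.25/867 = 12.17 d.
q = Δh / Σ(b_i/K_i) = 21.5 / 12.17 = 1.766 m/day.
In each layer the seepage velocity is v_i = q/n_i, so the layer transit time is t_i = b_i·n_i / q:
  layer 1 (coarse sand): t_1 = 5.30 × 0.22 / 1.766 = 0.6601 d
  layer 2 (weathered basalt): t_2 = 11.4 × 0.10 / 1.766 = 0.6454 d
  layer 3 (medium sand): t_3 = 11.8 × 0.21 / 1.766 = 1.403 d
  layer 4 (clean gravel): t_4 = 7.25 × 0.30 / 1.766 = 1.231 d
Total t = Σ t_i = 3.940 days.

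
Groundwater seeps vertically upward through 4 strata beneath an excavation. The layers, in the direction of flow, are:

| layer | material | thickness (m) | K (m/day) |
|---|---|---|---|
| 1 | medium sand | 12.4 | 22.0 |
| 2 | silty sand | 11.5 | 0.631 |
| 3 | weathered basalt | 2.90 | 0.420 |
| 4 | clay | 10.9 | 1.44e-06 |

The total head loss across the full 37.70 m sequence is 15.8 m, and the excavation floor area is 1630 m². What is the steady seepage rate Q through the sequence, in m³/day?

Flow is perpendicular to layering, so the layers act in series and the equivalent K is the thickness-weighted harmonic mean.
Total thickness L = 12.4 + 11.5 + 2.90 + 10.9 = 37.70 m.
Σ(b_i/K_i) = 12.4/22.0 + 11.5/0.631 + 2.90/0.420 + 10.9/1.44e-06 = 7.569e+06 d.
K_eq = L / Σ(b_i/K_i) = 37.70 / 7.569e+06 = 4.981e-06 m/day.
Q = K_eq · A · (Δh/L) = 4.981e-06 × 1630 × (15.8/37.70) = 0.003402 m³/day.

0.00340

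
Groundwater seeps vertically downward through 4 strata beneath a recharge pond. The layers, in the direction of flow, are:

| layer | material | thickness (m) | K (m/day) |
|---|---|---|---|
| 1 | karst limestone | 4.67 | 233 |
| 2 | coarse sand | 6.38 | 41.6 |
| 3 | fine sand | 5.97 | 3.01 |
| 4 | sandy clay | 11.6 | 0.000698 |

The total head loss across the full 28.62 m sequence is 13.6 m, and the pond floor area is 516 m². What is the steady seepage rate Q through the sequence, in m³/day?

Flow is perpendicular to layering, so the layers act in series and the equivalent K is the thickness-weighted harmonic mean.
Total thickness L = 4.67 + 6.38 + 5.97 + 11.6 = 28.62 m.
Σ(b_i/K_i) = 4.67/233 + 6.38/41.6 + 5.97/3.01 + 11.6/0.000698 = 16621 d.
K_eq = L / Σ(b_i/K_i) = 28.62 / 16621 = 0.001722 m/day.
Q = K_eq · A · (Δh/L) = 0.001722 × 516 × (13.6/28.62) = 0.4222 m³/day.

0.422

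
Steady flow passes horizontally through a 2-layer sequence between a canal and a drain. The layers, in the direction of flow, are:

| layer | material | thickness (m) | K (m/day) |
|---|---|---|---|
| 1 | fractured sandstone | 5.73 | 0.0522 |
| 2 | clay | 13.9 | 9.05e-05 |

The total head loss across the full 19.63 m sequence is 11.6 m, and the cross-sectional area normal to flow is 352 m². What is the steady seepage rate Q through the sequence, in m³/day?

0.0266

Flow is perpendicular to layering, so the layers act in series and the equivalent K is the thickness-weighted harmonic mean.
Total thickness L = 5.73 + 13.9 = 19.63 m.
Σ(b_i/K_i) = 5.73/0.0522 + 13.9/9.05e-05 = 1.537e+05 d.
K_eq = L / Σ(b_i/K_i) = 19.63 / 1.537e+05 = 0.0001277 m/day.
Q = K_eq · A · (Δh/L) = 0.0001277 × 352 × (11.6/19.63) = 0.02657 m³/day.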